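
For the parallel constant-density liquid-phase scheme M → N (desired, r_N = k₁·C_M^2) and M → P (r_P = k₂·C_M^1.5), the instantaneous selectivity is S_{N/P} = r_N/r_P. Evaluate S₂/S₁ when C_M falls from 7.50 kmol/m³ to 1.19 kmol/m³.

S_{N/P} = (k₁/k₂)·C_M^0.5, so S₂/S₁ = (C_{M,2}/C_{M,1})^0.5.
= (1.19/7.50)^0.5 = (0.1587)^0.5 = 0.398.
Selectivity toward N falls as C_M falls — high-concentration operation is favoured.

0.398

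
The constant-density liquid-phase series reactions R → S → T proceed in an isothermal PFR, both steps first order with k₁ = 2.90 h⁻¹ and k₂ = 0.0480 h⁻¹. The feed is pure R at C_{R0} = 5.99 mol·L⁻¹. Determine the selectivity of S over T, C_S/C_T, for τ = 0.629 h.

51.0

For first-order series with pure R initially, C_S(τ) = k₁C_{R0}/(k₂−k₁)·(e^(−k₁τ) − e^(−k₂τ)).
e^(−k₁τ) = e^(−2.90×0.629) = e^(−1.824) = 0.1614; e^(−k₂τ) = e^(−0.03019) = 0.9703.
C_S = 2.90×5.99/(0.0480−2.90) × (0.1614−0.9703) = (-6.091)×(-0.8089) = 4.927 mol·L⁻¹.
C_R = C_{R0}e^(−k₁τ) = 0.9666 mol·L⁻¹, so C_T = C_{R0}−C_R−C_S = 0.09660 mol·L⁻¹; C_S/C_T = 51.0.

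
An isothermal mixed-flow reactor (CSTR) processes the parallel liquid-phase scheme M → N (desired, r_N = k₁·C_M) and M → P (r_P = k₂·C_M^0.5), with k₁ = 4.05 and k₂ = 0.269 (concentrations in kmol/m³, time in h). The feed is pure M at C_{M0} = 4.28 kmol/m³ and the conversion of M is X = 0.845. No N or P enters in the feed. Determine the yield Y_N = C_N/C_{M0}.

Exit C_M = C_{M0}(1−X) = 4.28×0.155 = 0.6634 kmol/m³.
A CSTR operates uniformly at the exit composition, giving r_N = 2.687 and r_P = 0.2191 (each k·C_M^n at C_M = 0.6634).
Fraction of consumed M going to N: r_N/(r_N+r_P) = 0.9246.
C_N = 0.9246·C_{M0}·X = 0.9246×4.28×0.845 = 3.34 kmol/m³; Y_N = C_N/C_{M0} = 0.781.

0.781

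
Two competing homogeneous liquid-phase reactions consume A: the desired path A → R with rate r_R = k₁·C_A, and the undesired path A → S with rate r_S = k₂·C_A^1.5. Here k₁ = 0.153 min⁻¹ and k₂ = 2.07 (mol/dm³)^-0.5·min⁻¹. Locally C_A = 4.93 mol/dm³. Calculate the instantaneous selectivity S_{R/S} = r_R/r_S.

0.0333

S_{R/S} = r_R/r_S = (k₁·C_A)/(k₂·C_A^1.5) = (k₁/k₂)·C_A^-0.5.
= (0.153×4.930) / (2.07×4.930^1.5) = 0.7543/22.66 = 0.0333.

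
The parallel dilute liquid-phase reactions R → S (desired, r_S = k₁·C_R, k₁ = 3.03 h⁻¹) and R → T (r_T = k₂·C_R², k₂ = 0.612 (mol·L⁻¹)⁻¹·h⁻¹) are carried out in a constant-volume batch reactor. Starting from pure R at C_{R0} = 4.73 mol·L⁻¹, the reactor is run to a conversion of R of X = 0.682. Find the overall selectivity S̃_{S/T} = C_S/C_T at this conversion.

C_R = C_{R0}(1−X) = 1.504 mol·L⁻¹.
Along a PFR/batch, dC_S/dC_R = −r_S/(r_S+r_T) = −k₁/(k₁+k₂·C_R).
Integrating from C_{R0} to C_R: C_S = (3.03/0.612)·ln[(3.03+0.612·4.73)/(3.03+0.612·1.50)] = 4.951·ln(5.925/3.951) = 2.007 mol·L⁻¹.
C_T = (C_{R0}−C_R)−C_S = 1.219 mol·L⁻¹; S̃_{S/T} = 2.007/1.219 = 1.65.

1.65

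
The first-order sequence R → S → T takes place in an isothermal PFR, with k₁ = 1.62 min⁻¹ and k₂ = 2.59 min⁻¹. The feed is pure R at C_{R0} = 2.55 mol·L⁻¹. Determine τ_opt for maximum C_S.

Setting dC_S/dτ = 0 gives τ_opt = ln(k₂/k₁)/(k₂−k₁).
= ln(2.59/1.62)/(2.59−1.62) = ln(1.599)/0.9700 = 0.4692/0.9700 = 0.484 min.

0.484 min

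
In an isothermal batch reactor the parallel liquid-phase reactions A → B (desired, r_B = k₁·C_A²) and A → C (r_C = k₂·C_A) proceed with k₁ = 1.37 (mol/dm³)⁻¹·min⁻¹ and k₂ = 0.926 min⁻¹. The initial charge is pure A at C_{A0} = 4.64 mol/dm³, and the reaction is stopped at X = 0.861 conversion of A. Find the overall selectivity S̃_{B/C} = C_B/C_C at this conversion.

C_A = C_{A0}(1−X) = 0.6450 mol/dm³.
Along a PFR/batch, dC_C/dC_A = −r_C/(r_B+r_C) = −k₂/(k₂+k₁·C_A).
Integrating from C_{A0} to C_A: C_C = (0.926/1.37)·ln[(0.926+1.37·4.64)/(0.926+1.37·0.645)] = 0.6759·ln(7.283/1.810) = 0.9411 mol/dm³.
Then C_B = (C_{A0}−C_A) − C_C = 3.995 − 0.9411 = 3.054 mol/dm³.
S̃_{B/C} = C_B/C_C = 3.054/0.9411 = 3.24.

3.24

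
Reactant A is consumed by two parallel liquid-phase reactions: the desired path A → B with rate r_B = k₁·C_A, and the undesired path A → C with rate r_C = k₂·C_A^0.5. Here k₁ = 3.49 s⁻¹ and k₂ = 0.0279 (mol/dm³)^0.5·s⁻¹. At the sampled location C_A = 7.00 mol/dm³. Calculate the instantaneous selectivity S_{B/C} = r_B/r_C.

S_{B/C} = r_B/r_C = (k₁·C_A)/(k₂·C_A^0.5) = (k₁/k₂)·C_A^0.5.
= (3.49×7.000) / (0.0279×7.000^0.5) = 24.43/0.07382 = 331.
Since the desired path is higher order in A, keeping C_A high (PFR or concentrated feed) favours B.

331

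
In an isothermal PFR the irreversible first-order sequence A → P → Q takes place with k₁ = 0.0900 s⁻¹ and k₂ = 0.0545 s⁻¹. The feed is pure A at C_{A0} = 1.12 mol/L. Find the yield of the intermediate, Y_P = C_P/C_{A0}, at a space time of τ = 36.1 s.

For first-order series with pure A initially, C_P(τ) = k₁C_{A0}/(k₂−k₁)·(e^(−k₁τ) − e^(−k₂τ)).
e^(−k₁τ) = e^(−0.0900×36.1) = e^(−3.249) = 0.03881; e^(−k₂τ) = e^(−1.967) = 0.1398.
C_P = 0.0900×1.12/(0.0545−0.0900) × (0.03881−0.1398) = (-2.839)×(-0.1010) = 0.2868 mol/L.
Y_P = C_P/C_{A0} = 0.2868/1.12 = 0.256.

0.256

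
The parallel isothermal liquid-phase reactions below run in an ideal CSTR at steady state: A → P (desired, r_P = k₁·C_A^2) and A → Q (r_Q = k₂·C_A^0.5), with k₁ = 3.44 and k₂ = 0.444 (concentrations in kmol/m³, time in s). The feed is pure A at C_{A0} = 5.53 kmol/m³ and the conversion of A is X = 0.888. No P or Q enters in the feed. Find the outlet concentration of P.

Exit C_A = C_{A0}(1−X) = 5.53×0.112 = 0.6194 kmol/m³.
In a CSTR the entire volume is at exit conditions, so r_P = 3.44×0.6194^2 = 1.320 and r_Q = 0.444×0.6194^0.5 = 0.3494.
Fraction of consumed A going to P: r_P/(r_P+r_Q) = 0.7906.
C_P = 0.7906·C_{A0}·X = 0.7906×5.53×0.888 = 3.88 kmol/m³.

3.88 kmol/m³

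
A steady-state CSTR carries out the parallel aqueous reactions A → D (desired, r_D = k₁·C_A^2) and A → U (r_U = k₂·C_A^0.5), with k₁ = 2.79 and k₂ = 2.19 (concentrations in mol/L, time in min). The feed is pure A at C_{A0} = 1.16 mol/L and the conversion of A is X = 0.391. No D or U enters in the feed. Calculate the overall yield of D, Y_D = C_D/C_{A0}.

0.168

Exit C_A = C_{A0}(1−X) = 1.16×0.609 = 0.7064 mol/L.
A CSTR operates uniformly at the exit composition, giving r_D = 1.392 and r_U = 1.841 (each k·C_A^n at C_A = 0.7064).
Fraction of consumed A going to D: r_D/(r_D+r_U) = 0.4307.
C_D = 0.4307·C_{A0}·X = 0.4307×1.16×0.391 = 0.195 mol/L; Y_D = C_D/C_{A0} = 0.168.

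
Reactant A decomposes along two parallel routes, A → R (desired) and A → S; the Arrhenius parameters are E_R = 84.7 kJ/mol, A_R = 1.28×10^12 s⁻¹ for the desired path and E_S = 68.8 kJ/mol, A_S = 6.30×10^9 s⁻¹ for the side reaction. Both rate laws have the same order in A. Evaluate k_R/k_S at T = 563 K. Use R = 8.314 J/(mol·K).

With equal orders, S_{R/S} = k_R/k_S = (A_R/A_S)·exp[(E_S−E_R)/(RT)].
(E_S−E_R)/(RT) = (68.8−84.7)×10³/(8.314×563) = -15900/4681 = -3.397.
k_R/k_S = (1.28×10^12/6.30×10^9)·exp(-3.397) = 203.2 × 0.03348 = 6.80.
Since E_R > E_S, raising the temperature improves selectivity toward R.

6.80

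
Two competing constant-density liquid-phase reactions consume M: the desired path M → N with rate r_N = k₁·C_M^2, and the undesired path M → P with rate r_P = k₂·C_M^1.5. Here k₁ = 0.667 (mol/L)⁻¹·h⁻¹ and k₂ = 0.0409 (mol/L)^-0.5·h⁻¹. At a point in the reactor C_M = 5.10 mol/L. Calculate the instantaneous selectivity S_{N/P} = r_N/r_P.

S_{N/P} = r_N/r_P = (k₁·C_M^2)/(k₂·C_M^1.5) = (k₁/k₂)·C_M^0.5.
= (0.667×5.100^2) / (0.0409×5.100^1.5) = 17.35/0.4711 = 36.8.
Since the desired path is higher order in M, keeping C_M high (PFR or concentrated feed) favours N.

36.8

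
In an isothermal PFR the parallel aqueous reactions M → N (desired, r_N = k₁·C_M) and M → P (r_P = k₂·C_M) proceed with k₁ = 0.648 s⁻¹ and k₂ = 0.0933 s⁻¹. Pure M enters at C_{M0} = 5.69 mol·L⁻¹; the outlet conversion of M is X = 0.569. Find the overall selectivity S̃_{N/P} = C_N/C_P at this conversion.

C_M = C_{M0}(1−X) = 2.452 mol·L⁻¹.
Both paths are first order in M, so the instantaneous fraction to N is constant: dC_N/d(−C_M) = k₁/(k₁+k₂) = 0.8741.
C_N = 0.8741·(C_{M0}−C_M) = 0.8741×3.238 = 2.83 mol·L⁻¹.
C_P = (C_{M0}−C_M)−C_N = 0.4075 mol·L⁻¹; S̃_{N/P} = 2.830/0.4075 = 6.95.

6.95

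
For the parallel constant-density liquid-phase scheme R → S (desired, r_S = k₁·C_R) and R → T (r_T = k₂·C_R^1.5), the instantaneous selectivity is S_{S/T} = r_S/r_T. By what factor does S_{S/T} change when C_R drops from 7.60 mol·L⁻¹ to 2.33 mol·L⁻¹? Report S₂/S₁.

S_{S/T} = (k₁/k₂)·C_R^-0.5, so S₂/S₁ = (C_{R,2}/C_{R,1})^-0.5.
= (2.33/7.60)^(-0.5) = (0.3066)^(-0.5) = 1.81.

1.81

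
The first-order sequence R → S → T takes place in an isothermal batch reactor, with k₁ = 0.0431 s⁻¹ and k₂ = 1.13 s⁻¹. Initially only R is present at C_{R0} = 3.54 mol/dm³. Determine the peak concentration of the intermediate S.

Evaluating C_S at t_opt = ln(k₂/k₁)/(k₂−k₁) gives C_{S,max}/C_{R0} = (k₁/k₂)^[k₂/(k₂−k₁)].
= (0.0431/1.13)^(1.13/(1.13−0.0431)) = (0.03814)^(1.040) = 0.03351.
C_{S,max} = 0.03351×3.54 = 0.119 mol/dm³.

0.119 mol/dm³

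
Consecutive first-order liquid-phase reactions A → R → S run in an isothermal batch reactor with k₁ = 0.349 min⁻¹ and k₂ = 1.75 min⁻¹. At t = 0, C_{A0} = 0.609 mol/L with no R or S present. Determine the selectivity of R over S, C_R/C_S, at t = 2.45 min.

0.217

The intermediate concentration in a first-order A→B→C sequence is C_R = k₁C_{A0}(e^(−k₁t) − e^(−k₂t))/(k₂−k₁).
e^(−k₁t) = e^(−0.349×2.45) = e^(−0.8550) = 0.4253; e^(−k₂t) = e^(−4.288) = 0.01374.
C_R = 0.349×0.609/(1.75−0.349) × (0.4253−0.01374) = 0.1517×0.4115 = 0.06243 mol/L.
C_A = C_{A0}e^(−k₁t) = 0.2590 mol/L, so C_S = C_{A0}−C_A−C_R = 0.2876 mol/L; C_R/C_S = 0.217.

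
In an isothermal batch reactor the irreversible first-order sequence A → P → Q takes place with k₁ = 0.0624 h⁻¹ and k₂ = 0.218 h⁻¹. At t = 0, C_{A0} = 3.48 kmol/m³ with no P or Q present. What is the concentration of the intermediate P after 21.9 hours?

0.344 kmol/m³

The intermediate concentration in a first-order A→B→C sequence is C_P = k₁C_{A0}(e^(−k₁t) − e^(−k₂t))/(k₂−k₁).
e^(−k₁t) = e^(−0.0624×21.9) = e^(−1.367) = 0.2550; e^(−k₂t) = e^(−4.774) = 0.008445.
C_P = 0.0624×3.48/(0.218−0.0624) × (0.2550−0.008445) = 1.396×0.2465 = 0.3441 kmol/m³.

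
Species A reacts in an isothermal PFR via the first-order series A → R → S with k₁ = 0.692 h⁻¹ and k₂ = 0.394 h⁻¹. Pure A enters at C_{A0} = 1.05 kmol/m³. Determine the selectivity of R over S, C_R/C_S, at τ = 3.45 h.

The intermediate concentration in a first-order A→B→C sequence is C_R = k₁C_{A0}(e^(−k₁τ) − e^(−k₂τ))/(k₂−k₁).
e^(−k₁τ) = e^(−0.692×3.45) = e^(−2.387) = 0.09187; e^(−k₂τ) = e^(−1.359) = 0.2568.
C_R = 0.692×1.05/(0.394−0.692) × (0.09187−0.2568) = (-2.438)×(-0.1650) = 0.4022 kmol/m³.
C_A = C_{A0}e^(−k₁τ) = 0.09646 kmol/m³, so C_S = C_{A0}−C_A−C_R = 0.5513 kmol/m³; C_R/C_S = 0.730.

0.730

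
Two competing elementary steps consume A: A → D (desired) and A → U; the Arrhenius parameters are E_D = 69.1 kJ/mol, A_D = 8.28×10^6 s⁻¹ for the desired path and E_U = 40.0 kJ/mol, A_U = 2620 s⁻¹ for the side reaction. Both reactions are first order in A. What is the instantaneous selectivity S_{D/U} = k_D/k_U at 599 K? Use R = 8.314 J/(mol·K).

9.16

With equal orders, S_{D/U} = k_D/k_U = (A_D/A_U)·exp[(E_U−E_D)/(RT)].
(E_U−E_D)/(RT) = (40.0−69.1)×10³/(8.314×599) = -29100/4980 = -5.843.
k_D/k_U = (8.28×10^6/2620)·exp(-5.843) = 3160 × 0.002899 = 9.16.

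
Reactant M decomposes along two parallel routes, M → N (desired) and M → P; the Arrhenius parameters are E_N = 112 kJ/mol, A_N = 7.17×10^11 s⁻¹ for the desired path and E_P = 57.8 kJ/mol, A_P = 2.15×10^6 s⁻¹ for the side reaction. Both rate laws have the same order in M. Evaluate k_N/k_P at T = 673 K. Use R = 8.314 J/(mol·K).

With equal orders, S_{N/P} = k_N/k_P = (A_N/A_P)·exp[(E_P−E_N)/(RT)].
(E_P−E_N)/(RT) = (57.8−112)×10³/(8.314×673) = -54200/5595 = -9.687.
k_N/k_P = (7.17×10^11/2.15×10^6)·exp(-9.687) = 3.335×10^5 × 6.211×10^-5 = 20.7.
Since E_N > E_P, raising the temperature improves selectivity toward N.

20.7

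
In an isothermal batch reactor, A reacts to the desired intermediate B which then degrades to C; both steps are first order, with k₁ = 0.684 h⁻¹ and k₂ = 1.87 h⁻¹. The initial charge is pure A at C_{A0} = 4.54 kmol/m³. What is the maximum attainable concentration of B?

Evaluating C_B at t_opt = ln(k₂/k₁)/(k₂−k₁) gives C_{B,max}/C_{A0} = (k₁/k₂)^[k₂/(k₂−k₁)].
= (0.684/1.87)^(1.87/(1.87−0.684)) = (0.3658)^(1.577) = 0.2048.
C_{B,max} = 0.2048×4.54 = 0.930 kmol/m³.

0.930 kmol/m³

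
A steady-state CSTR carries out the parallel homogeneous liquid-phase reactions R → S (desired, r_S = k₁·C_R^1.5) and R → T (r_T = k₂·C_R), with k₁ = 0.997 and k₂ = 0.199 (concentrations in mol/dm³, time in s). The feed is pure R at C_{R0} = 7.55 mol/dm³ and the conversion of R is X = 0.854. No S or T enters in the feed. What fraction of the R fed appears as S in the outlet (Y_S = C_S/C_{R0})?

Exit C_R = C_{R0}(1−X) = 7.55×0.146 = 1.102 mol/dm³.
A CSTR operates uniformly at the exit composition, giving r_S = 1.154 and r_T = 0.2194 (each k·C_R^n at C_R = 1.102).
Fraction of consumed R going to S: r_S/(r_S+r_T) = 0.8403.
C_S = 0.8403·C_{R0}·X = 0.8403×7.55×0.854 = 5.42 mol/dm³; Y_S = C_S/C_{R0} = 0.718.

0.718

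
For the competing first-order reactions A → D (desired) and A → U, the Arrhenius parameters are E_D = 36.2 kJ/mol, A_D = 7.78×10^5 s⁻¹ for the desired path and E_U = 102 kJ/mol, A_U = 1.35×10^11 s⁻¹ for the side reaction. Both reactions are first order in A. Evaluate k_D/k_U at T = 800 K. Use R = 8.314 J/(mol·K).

0.114

With equal orders, S_{D/U} = k_D/k_U = (A_D/A_U)·exp[(E_U−E_D)/(RT)].
(E_U−E_D)/(RT) = (102−36.2)×10³/(8.314×800) = 65800/6651 = 9.893.
k_D/k_U = (7.78×10^5/1.35×10^11)·exp(9.893) = 5.763×10^-6 × 19790 = 0.114.
Since E_D < E_U, lowering the temperature improves selectivity toward D.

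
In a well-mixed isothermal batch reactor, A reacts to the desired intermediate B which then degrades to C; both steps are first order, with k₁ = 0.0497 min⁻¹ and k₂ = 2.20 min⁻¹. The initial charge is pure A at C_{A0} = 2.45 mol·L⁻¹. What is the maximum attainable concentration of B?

0.0507 mol·L⁻¹

For a first-order series the maximum intermediate yield is C_{B,max}/C_{A0} = (k₁/k₂)^[k₂/(k₂−k₁)].
= (0.0497/2.20)^(2.20/(2.20−0.0497)) = (0.02259)^(1.023) = 0.02070.
C_{B,max} = 0.02070×2.45 = 0.0507 mol·L⁻¹.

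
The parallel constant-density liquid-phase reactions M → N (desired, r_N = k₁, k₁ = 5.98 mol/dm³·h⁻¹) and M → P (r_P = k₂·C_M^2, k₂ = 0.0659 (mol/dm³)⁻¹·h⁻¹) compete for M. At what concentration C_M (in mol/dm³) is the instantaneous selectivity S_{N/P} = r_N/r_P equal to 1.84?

7.02 mol/dm³

S_{N/P} = (k₁/k₂)·C_M^-2 ⇒ C_M = (S·k₂/k₁)^(-0.5).
= (1.84×0.0659/5.98)^(-0.5) = (0.02028)^(-0.5) = 7.02 mol/dm³.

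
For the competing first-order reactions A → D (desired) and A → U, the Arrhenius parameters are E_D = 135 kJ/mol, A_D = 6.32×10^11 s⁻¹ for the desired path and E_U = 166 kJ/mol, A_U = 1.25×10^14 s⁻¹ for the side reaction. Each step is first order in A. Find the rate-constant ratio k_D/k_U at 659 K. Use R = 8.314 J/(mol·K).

k_D/k_U = (A_D/A_U)·exp[−(E_D−E_U)/(RT)] = (A_D/A_U)·exp[(E_U−E_D)/(RT)].
(E_U−E_D)/(RT) = (166−135)×10³/(8.314×659) = 31000/5479 = 5.658.
k_D/k_U = (6.32×10^11/1.25×10^14)·exp(5.658) = 0.005056 × 286.6 = 1.45.

1.45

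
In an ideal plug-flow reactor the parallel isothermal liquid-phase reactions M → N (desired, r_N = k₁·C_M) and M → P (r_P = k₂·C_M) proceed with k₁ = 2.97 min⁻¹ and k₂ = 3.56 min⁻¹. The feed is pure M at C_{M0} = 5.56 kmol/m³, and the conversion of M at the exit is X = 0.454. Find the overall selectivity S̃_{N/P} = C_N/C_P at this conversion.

C_M = C_{M0}(1−X) = 3.036 kmol/m³.
Both paths are first order in M, so the instantaneous fraction to N is constant: dC_N/d(−C_M) = k₁/(k₁+k₂) = 0.4548.
C_N = 0.4548·(C_{M0}−C_M) = 0.4548×2.524 = 1.15 kmol/m³.
C_P = (C_{M0}−C_M)−C_N = 1.376 kmol/m³; S̃_{N/P} = 1.148/1.376 = 0.834.

0.834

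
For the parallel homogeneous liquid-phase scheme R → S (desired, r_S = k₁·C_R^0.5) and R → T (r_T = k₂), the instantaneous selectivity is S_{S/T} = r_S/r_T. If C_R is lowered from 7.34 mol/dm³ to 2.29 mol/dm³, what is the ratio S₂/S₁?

0.559

S_{S/T} = (k₁/k₂)·C_R^0.5, so S₂/S₁ = (C_{R,2}/C_{R,1})^0.5.
= (2.29/7.34)^0.5 = (0.3120)^0.5 = 0.559.
Selectivity toward S falls as C_R falls — high-concentration operation is favoured.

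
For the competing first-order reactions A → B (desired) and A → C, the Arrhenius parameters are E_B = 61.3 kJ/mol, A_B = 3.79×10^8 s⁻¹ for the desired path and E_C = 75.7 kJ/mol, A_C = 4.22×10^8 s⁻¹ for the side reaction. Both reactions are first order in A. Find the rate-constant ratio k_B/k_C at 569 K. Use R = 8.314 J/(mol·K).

18.8

With equal orders, S_{B/C} = k_B/k_C = (A_B/A_C)·exp[(E_C−E_B)/(RT)].
(E_C−E_B)/(RT) = (75.7−61.3)×10³/(8.314×569) = 14400/4731 = 3.044.
k_B/k_C = (3.79×10^8/4.22×10^8)·exp(3.044) = 0.8981 × 20.99 = 18.8.
Since E_B < E_C, lowering the temperature improves selectivity toward B.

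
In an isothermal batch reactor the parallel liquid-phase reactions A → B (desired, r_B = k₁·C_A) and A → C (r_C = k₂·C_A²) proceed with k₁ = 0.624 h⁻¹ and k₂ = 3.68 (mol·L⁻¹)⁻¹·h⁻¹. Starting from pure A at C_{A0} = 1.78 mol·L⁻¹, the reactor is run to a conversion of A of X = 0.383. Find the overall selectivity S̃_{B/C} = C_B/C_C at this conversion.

0.120

C_A = C_{A0}(1−X) = 1.098 mol·L⁻¹.
Along a PFR/batch, dC_B/dC_A = −r_B/(r_B+r_C) = −k₁/(k₁+k₂·C_A).
Integrating from C_{A0} to C_A: C_B = (0.624/3.68)·ln[(0.624+3.68·1.78)/(0.624+3.68·1.10)] = 0.1696·ln(7.174/4.666) = 0.07296 mol·L⁻¹.
C_C = (C_{A0}−C_A)−C_B = 0.6088 mol·L⁻¹; S̃_{B/C} = 0.07296/0.6088 = 0.120.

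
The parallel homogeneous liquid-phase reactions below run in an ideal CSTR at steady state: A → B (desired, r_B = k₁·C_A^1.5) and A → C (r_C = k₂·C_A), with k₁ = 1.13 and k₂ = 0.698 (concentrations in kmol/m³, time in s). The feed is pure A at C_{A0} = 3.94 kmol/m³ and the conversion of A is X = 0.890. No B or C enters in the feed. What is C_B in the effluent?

1.81 kmol/m³

Exit C_A = C_{A0}(1−X) = 3.94×0.110 = 0.4334 kmol/m³.
A CSTR operates uniformly at the exit composition, giving r_B = 0.3224 and r_C = 0.3025 (each k·C_A^n at C_A = 0.4334).
Fraction of consumed A going to B: r_B/(r_B+r_C) = 0.5159.
C_B = 0.5159·C_{A0}·X = 0.5159×3.94×0.890 = 1.81 kmol/m³.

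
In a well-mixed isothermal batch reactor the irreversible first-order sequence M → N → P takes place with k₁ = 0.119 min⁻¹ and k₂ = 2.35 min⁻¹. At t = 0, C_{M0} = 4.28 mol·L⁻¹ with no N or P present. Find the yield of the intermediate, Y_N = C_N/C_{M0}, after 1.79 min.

0.0423

For first-order series with pure M initially, C_N(t) = k₁C_{M0}/(k₂−k₁)·(e^(−k₁t) − e^(−k₂t)).
e^(−k₁t) = e^(−0.119×1.79) = e^(−0.2130) = 0.8081; e^(−k₂t) = e^(−4.207) = 0.01490.
C_N = 0.119×4.28/(2.35−0.119) × (0.8081−0.01490) = 0.2283×0.7932 = 0.1811 mol·L⁻¹.
Y_N = C_N/C_{M0} = 0.1811/4.28 = 0.0423.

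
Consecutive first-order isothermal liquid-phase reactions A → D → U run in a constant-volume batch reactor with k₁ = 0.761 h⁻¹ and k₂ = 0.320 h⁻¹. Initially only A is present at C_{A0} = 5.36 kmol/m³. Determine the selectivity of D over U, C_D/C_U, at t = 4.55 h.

Solving the coupled first-order balances gives C_D(t) = [k₁/(k₂−k₁)]·C_{A0}·(e^(−k₁t) − e^(−k₂t)).
e^(−k₁t) = e^(−0.761×4.55) = e^(−3.463) = 0.03135; e^(−k₂t) = e^(−1.456) = 0.2332.
C_D = 0.761×5.36/(0.320−0.761) × (0.03135−0.2332) = (-9.249)×(-0.2018) = 1.867 kmol/m³.
C_A = C_{A0}e^(−k₁t) = 0.1680 kmol/m³, so C_U = C_{A0}−C_A−C_D = 3.325 kmol/m³; C_D/C_U = 0.561.

0.561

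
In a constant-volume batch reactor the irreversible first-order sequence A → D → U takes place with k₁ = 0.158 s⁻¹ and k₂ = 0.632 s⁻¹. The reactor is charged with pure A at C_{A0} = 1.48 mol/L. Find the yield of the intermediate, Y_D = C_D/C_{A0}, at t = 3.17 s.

Solving the coupled first-order balances gives C_D(t) = [k₁/(k₂−k₁)]·C_{A0}·(e^(−k₁t) − e^(−k₂t)).
e^(−k₁t) = e^(−0.158×3.17) = e^(−0.5009) = 0.6060; e^(−k₂t) = e^(−2.003) = 0.1349.
C_D = 0.158×1.48/(0.632−0.158) × (0.6060−0.1349) = 0.4933×0.4711 = 0.2324 mol/L.
Y_D = C_D/C_{A0} = 0.2324/1.48 = 0.157.

0.157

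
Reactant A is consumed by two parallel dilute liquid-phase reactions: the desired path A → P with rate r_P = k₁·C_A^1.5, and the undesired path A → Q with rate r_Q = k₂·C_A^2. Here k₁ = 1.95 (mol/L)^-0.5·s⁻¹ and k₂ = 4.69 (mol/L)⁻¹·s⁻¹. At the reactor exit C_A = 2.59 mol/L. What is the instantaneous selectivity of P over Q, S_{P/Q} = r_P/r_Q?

0.258

S_{P/Q} = r_P/r_Q = (k₁·C_A^1.5)/(k₂·C_A^2) = (k₁/k₂)·C_A^-0.5.
= (1.95×2.590^1.5) / (4.69×2.590^2) = 8.128/31.46 = 0.258.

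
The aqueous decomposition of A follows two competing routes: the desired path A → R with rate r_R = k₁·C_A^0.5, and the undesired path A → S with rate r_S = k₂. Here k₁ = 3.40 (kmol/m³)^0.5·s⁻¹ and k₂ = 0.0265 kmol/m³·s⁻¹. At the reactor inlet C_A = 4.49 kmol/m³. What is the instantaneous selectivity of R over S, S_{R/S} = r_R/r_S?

S_{R/S} = r_R/r_S = (k₁·C_A^0.5)/(k₂) = (k₁/k₂)·C_A^0.5.
= (3.40×4.490^0.5) / (0.0265) = 7.204/0.02650 = 272.

272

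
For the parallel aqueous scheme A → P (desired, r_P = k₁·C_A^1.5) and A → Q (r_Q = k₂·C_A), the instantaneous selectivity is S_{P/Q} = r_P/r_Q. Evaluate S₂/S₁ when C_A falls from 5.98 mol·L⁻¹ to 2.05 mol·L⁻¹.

S_{P/Q} = (k₁/k₂)·C_A^0.5, so S₂/S₁ = (C_{A,2}/C_{A,1})^0.5.
= (2.05/5.98)^0.5 = (0.3428)^0.5 = 0.585.
Selectivity toward P falls as C_A falls — high-concentration operation is favoured.

0.585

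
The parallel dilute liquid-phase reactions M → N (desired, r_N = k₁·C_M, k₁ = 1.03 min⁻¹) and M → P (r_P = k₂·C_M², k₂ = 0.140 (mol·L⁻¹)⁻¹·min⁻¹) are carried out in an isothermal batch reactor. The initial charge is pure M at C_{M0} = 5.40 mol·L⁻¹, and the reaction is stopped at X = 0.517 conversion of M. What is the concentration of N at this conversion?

C_M = C_{M0}(1−X) = 2.608 mol·L⁻¹.
Along a PFR/batch, dC_N/dC_M = −r_N/(r_N+r_P) = −k₁/(k₁+k₂·C_M).
Integrating from C_{M0} to C_M: C_N = (1.03/0.140)·ln[(1.03+0.140·5.40)/(1.03+0.140·2.61)] = 7.357·ln(1.786/1.395) = 1.817 mol·L⁻¹.

1.82 mol·L⁻¹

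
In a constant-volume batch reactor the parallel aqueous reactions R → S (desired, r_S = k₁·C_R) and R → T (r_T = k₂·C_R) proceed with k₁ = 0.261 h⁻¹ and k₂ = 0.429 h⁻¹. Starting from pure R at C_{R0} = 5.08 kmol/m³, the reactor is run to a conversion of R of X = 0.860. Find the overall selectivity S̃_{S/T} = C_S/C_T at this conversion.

C_R = C_{R0}(1−X) = 0.7112 kmol/m³.
Both paths are first order in R, so the instantaneous fraction to S is constant: dC_S/d(−C_R) = k₁/(k₁+k₂) = 0.3783.
C_S = 0.3783·(C_{R0}−C_R) = 0.3783×4.369 = 1.65 kmol/m³.
C_T = (C_{R0}−C_R)−C_S = 2.716 kmol/m³; S̃_{S/T} = 1.653/2.716 = 0.608.

0.608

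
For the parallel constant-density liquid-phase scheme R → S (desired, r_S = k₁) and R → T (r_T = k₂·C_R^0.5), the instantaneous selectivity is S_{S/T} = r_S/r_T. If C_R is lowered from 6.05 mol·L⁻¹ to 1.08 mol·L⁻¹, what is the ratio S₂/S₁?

2.37

S_{S/T} = (k₁/k₂)·C_R^-0.5, so S₂/S₁ = (C_{R,2}/C_{R,1})^-0.5.
= (1.08/6.05)^(-0.5) = (0.1785)^(-0.5) = 2.37.
Selectivity toward S rises as C_R falls — low-concentration operation is favoured.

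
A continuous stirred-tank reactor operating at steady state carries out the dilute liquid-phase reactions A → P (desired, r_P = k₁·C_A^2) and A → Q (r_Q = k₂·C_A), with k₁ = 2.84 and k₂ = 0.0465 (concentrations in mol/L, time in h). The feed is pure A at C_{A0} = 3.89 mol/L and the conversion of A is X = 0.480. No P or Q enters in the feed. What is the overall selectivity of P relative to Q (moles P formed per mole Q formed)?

Exit C_A = C_{A0}(1−X) = 3.89×0.520 = 2.023 mol/L.
A CSTR operates uniformly at the exit composition, giving r_P = 11.62 and r_Q = 0.09406 (each k·C_A^n at C_A = 2.023).
Overall selectivity = C_P/C_Q = r_Pτ/(r_Qτ) = r_P/r_Q = 124.

124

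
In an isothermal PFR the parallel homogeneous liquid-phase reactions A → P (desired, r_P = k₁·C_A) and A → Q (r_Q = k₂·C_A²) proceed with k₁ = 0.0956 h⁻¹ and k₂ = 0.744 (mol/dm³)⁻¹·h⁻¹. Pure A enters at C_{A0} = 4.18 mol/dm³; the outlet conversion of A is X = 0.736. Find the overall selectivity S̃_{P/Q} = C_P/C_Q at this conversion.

0.0552

C_A = C_{A0}(1−X) = 1.104 mol/dm³.
Along a PFR/batch, dC_P/dC_A = −r_P/(r_P+r_Q) = −k₁/(k₁+k₂·C_A).
Integrating from C_{A0} to C_A: C_P = (0.0956/0.744)·ln[(0.0956+0.744·4.18)/(0.0956+0.744·1.10)] = 0.1285·ln(3.206/0.9166) = 0.1609 mol/dm³.
C_Q = (C_{A0}−C_A)−C_P = 2.916 mol/dm³; S̃_{P/Q} = 0.1609/2.916 = 0.0552.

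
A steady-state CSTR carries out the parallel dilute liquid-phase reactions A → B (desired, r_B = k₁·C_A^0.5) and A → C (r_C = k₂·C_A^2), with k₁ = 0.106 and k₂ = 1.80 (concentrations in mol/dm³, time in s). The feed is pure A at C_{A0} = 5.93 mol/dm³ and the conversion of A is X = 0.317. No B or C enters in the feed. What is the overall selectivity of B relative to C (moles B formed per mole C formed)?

0.00722

Exit C_A = C_{A0}(1−X) = 5.93×0.683 = 4.050 mol/dm³.
In a CSTR the entire volume is at exit conditions, so r_B = 0.106×4.050^0.5 = 0.2133 and r_C = 1.80×4.050^2 = 29.53.
Overall selectivity = C_B/C_C = r_Bτ/(r_Cτ) = r_B/r_C = 0.00722.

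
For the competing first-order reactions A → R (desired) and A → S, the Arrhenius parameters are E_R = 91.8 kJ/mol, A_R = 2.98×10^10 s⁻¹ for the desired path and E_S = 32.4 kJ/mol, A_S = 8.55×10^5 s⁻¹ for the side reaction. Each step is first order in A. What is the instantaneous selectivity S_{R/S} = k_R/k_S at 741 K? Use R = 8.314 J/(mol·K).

2.26

k_R/k_S = (A_R/A_S)·exp[−(E_R−E_S)/(RT)] = (A_R/A_S)·exp[(E_S−E_R)/(RT)].
(E_S−E_R)/(RT) = (32.4−91.8)×10³/(8.314×741) = -59400/6161 = -9.642.
k_R/k_S = (2.98×10^10/8.55×10^5)·exp(-9.642) = 34854 × 6.496×10^-5 = 2.26.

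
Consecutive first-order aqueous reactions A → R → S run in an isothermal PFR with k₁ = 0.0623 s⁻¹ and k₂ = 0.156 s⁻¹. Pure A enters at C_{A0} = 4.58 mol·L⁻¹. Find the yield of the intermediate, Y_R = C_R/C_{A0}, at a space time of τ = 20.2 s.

0.160

Solving the coupled first-order balances gives C_R(τ) = [k₁/(k₂−k₁)]·C_{A0}·(e^(−k₁τ) − e^(−k₂τ)).
e^(−k₁τ) = e^(−0.0623×20.2) = e^(−1.258) = 0.2841; e^(−k₂τ) = e^(−3.151) = 0.04280.
C_R = 0.0623×4.58/(0.156−0.0623) × (0.2841−0.04280) = 3.045×0.2413 = 0.7348 mol·L⁻¹.
Y_R = C_R/C_{A0} = 0.7348/4.58 = 0.160.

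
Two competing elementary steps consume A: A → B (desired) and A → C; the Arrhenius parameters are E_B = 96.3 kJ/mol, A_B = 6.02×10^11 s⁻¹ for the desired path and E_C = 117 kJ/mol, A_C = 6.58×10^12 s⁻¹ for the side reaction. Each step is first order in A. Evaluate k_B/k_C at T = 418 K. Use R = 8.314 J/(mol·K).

35.3

With equal orders, S_{B/C} = k_B/k_C = (A_B/A_C)·exp[(E_C−E_B)/(RT)].
(E_C−E_B)/(RT) = (117−96.3)×10³/(8.314×418) = 20700/3475 = 5.956.
k_B/k_C = (6.02×10^11/6.58×10^12)·exp(5.956) = 0.09149 × 386.2 = 35.3.
Since E_B < E_C, lowering the temperature improves selectivity toward B.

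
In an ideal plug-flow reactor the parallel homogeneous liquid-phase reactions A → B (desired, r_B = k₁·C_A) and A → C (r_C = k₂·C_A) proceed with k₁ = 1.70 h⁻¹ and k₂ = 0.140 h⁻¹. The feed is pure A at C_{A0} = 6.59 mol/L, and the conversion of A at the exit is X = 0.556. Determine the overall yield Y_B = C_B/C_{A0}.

0.514

C_A = C_{A0}(1−X) = 2.926 mol/L.
Both paths are first order in A, so the instantaneous fraction to B is constant: dC_B/d(−C_A) = k₁/(k₁+k₂) = 0.9239.
C_B = 0.9239·(C_{A0}−C_A) = 0.9239×3.664 = 3.39 mol/L.
Y_B = C_B/C_{A0} = 3.385/6.59 = 0.514.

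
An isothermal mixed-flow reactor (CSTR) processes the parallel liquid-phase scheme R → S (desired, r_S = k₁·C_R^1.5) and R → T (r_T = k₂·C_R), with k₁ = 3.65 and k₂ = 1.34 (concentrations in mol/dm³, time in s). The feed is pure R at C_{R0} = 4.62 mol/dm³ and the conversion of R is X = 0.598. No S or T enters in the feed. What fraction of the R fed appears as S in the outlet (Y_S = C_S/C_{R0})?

Exit C_R = C_{R0}(1−X) = 4.62×0.402 = 1.857 mol/dm³.
In a CSTR the entire volume is at exit conditions, so r_S = 3.65×1.857^1.5 = 9.238 and r_T = 1.34×1.857 = 2.489.
Fraction of consumed R going to S: r_S/(r_S+r_T) = 0.7878.
C_S = 0.7878·C_{R0}·X = 0.7878×4.62×0.598 = 2.18 mol/dm³; Y_S = C_S/C_{R0} = 0.471.

0.471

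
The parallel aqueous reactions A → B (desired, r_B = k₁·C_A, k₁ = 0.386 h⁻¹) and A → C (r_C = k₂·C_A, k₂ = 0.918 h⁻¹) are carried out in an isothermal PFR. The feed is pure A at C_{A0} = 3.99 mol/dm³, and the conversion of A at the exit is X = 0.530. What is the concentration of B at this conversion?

C_A = C_{A0}(1−X) = 1.875 mol/dm³.
Both paths are first order in A, so the instantaneous fraction to B is constant: dC_B/d(−C_A) = k₁/(k₁+k₂) = 0.2960.
C_B = 0.2960·(C_{A0}−C_A) = 0.2960×2.115 = 0.626 mol/dm³.

0.626 mol/dm³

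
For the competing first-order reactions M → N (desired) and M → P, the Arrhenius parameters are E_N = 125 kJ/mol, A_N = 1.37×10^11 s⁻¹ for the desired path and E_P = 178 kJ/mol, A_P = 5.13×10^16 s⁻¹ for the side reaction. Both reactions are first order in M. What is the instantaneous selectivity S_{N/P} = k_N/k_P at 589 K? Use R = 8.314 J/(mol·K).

k_N/k_P = (A_N/A_P)·exp[−(E_N−E_P)/(RT)] = (A_N/A_P)·exp[(E_P−E_N)/(RT)].
(E_P−E_N)/(RT) = (178−125)×10³/(8.314×589) = 53000/4897 = 10.82.
k_N/k_P = (1.37×10^11/5.13×10^16)·exp(10.82) = 2.671×10^-6 × 50165 = 0.134.

0.134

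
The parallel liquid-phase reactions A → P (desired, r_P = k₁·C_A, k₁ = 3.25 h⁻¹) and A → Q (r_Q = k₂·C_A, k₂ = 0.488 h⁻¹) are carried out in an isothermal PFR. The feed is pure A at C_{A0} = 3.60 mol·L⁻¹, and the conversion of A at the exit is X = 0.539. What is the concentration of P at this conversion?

1.69 mol·L⁻¹

C_A = C_{A0}(1−X) = 1.660 mol·L⁻¹.
Both paths are first order in A, so the instantaneous fraction to P is constant: dC_P/d(−C_A) = k₁/(k₁+k₂) = 0.8694.
C_P = 0.8694·(C_{A0}−C_A) = 0.8694×1.940 = 1.69 mol·L⁻¹.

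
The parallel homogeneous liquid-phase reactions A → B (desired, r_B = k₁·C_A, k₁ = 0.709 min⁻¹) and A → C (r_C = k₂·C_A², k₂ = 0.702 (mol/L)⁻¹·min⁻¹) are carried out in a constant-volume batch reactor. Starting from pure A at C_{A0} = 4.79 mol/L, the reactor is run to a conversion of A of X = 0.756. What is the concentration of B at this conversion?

0.989 mol/L

C_A = C_{A0}(1−X) = 1.169 mol/L.
Along a PFR/batch, dC_B/dC_A = −r_B/(r_B+r_C) = −k₁/(k₁+k₂·C_A).
Integrating from C_{A0} to C_A: C_B = (0.709/0.702)·ln[(0.709+0.702·4.79)/(0.709+0.702·1.17)] = 1.010·ln(4.072/1.529) = 0.9889 mol/L.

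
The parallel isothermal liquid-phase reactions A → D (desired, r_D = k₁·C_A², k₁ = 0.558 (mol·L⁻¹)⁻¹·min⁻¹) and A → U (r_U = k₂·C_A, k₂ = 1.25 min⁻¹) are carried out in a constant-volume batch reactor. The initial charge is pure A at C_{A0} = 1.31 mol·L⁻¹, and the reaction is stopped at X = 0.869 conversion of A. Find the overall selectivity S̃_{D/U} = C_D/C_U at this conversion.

C_A = C_{A0}(1−X) = 0.1716 mol·L⁻¹.
Along a PFR/batch, dC_U/dC_A = −r_U/(r_D+r_U) = −k₂/(k₂+k₁·C_A).
Integrating from C_{A0} to C_A: C_U = (1.25/0.558)·ln[(1.25+0.558·1.31)/(1.25+0.558·0.172)] = 2.240·ln(1.981/1.346) = 0.8661 mol·L⁻¹.
Then C_D = (C_{A0}−C_A) − C_U = 1.138 − 0.8661 = 0.2723 mol·L⁻¹.
S̃_{D/U} = C_D/C_U = 0.2723/0.8661 = 0.314.

0.314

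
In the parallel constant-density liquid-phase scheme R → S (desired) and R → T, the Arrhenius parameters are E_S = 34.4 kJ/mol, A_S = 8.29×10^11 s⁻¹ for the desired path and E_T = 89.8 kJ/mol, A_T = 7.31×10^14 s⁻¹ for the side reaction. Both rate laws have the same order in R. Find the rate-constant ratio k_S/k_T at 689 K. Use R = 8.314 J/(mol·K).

With equal orders, S_{S/T} = k_S/k_T = (A_S/A_T)·exp[(E_T−E_S)/(RT)].
(E_T−E_S)/(RT) = (89.8−34.4)×10³/(8.314×689) = 55400/5728 = 9.671.
k_S/k_T = (8.29×10^11/7.31×10^14)·exp(9.671) = 0.001134 × 15854 = 18.0.

18.0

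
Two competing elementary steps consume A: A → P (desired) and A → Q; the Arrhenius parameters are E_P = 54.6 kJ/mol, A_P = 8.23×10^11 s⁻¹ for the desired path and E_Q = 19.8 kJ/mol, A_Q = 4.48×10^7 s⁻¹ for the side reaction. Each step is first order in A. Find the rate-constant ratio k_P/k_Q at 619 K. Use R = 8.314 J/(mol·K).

Since both paths have the same order in A, the concentration cancels and S_{P/Q} = k_P/k_Q = (A_P/A_Q)·exp[(E_Q−E_P)/(RT)].
(E_Q−E_P)/(RT) = (19.8−54.6)×10³/(8.314×619) = -34800/5146 = -6.762.
k_P/k_Q = (8.23×10^11/4.48×10^7)·exp(-6.762) = 18371 × 0.001157 = 21.3.
Since E_P > E_Q, raising the temperature improves selectivity toward P.

21.3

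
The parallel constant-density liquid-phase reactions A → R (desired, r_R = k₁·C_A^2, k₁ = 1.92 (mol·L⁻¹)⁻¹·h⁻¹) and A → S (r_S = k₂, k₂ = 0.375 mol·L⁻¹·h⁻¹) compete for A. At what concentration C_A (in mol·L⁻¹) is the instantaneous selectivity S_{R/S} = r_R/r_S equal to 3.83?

S_{R/S} = (k₁/k₂)·C_A^2 ⇒ C_A = (S·k₂/k₁)^(0.5).
= (3.83×0.375/1.92)^(0.5) = (0.7480)^(0.5) = 0.865 mol·L⁻¹.

0.865 mol·L⁻¹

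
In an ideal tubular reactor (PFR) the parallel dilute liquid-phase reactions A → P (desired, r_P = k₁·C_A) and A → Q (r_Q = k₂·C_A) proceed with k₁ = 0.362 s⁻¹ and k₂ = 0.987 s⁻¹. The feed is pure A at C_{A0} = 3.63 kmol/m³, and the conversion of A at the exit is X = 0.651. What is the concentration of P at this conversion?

0.634 kmol/m³

C_A = C_{A0}(1−X) = 1.267 kmol/m³.
Both paths are first order in A, so the instantaneous fraction to P is constant: dC_P/d(−C_A) = k₁/(k₁+k₂) = 0.2683.
C_P = 0.2683·(C_{A0}−C_A) = 0.2683×2.363 = 0.634 kmol/m³.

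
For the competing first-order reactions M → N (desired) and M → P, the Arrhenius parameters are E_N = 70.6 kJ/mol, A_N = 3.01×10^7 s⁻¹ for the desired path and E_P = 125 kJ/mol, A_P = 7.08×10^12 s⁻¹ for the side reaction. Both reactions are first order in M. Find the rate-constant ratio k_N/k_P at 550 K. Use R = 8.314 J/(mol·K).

0.624

k_N/k_P = (A_N/A_P)·exp[−(E_N−E_P)/(RT)] = (A_N/A_P)·exp[(E_P−E_N)/(RT)].
(E_P−E_N)/(RT) = (125−70.6)×10³/(8.314×550) = 54400/4573 = 11.90.
k_N/k_P = (3.01×10^7/7.08×10^12)·exp(11.90) = 4.251×10^-6 × 1.468×10^5 = 0.624.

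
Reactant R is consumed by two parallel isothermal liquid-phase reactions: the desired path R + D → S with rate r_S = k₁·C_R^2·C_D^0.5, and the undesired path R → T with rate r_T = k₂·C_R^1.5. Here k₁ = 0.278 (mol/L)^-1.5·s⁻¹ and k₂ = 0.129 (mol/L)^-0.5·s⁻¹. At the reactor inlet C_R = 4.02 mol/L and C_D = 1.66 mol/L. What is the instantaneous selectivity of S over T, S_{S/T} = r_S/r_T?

5.57

S_{S/T} = r_S/r_T = (k₁·C_R^2·C_D^0.5)/(k₂·C_R^1.5) = (k₁/k₂)·C_R^0.5·C_D^0.5.
= (0.278×4.020^2×1.660^0.5) / (0.129×4.020^1.5) = 5.788/1.040 = 5.57.
Since the desired path is higher order in R, keeping C_R high (PFR or concentrated feed) favours S.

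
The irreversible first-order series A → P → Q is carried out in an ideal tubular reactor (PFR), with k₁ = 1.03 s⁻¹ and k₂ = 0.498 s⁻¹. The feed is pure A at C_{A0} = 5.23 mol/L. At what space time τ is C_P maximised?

1.37 s

Setting dC_P/dτ = 0 gives τ_opt = ln(k₂/k₁)/(k₂−k₁).
= ln(0.498/1.03)/(0.498−1.03) = ln(0.4835)/-0.5320 = -0.7267/-0.5320 = 1.37 s.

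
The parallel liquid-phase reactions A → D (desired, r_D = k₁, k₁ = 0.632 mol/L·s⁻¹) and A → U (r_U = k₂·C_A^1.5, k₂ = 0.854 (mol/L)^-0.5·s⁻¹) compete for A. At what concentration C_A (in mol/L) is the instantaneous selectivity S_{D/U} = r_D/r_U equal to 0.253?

S_{D/U} = (k₁/k₂)·C_A^-1.5 ⇒ C_A = (S·k₂/k₁)^(1/(-1.5)).
= (0.253×0.854/0.632)^(-0.6667) = (0.3419)^(-0.6667) = 2.05 mol/L.

2.05 mol/L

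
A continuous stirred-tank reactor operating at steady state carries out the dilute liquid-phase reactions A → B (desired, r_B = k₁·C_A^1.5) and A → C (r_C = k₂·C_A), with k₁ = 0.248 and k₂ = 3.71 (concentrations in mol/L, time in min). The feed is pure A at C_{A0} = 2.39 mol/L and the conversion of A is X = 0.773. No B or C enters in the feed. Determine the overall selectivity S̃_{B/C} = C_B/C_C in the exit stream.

0.0492

Exit C_A = C_{A0}(1−X) = 2.39×0.227 = 0.5425 mol/L.
A CSTR operates uniformly at the exit composition, giving r_B = 0.09910 and r_C = 2.013 (each k·C_A^n at C_A = 0.5425).
Overall selectivity = C_B/C_C = r_Bτ/(r_Cτ) = r_B/r_C = 0.0492.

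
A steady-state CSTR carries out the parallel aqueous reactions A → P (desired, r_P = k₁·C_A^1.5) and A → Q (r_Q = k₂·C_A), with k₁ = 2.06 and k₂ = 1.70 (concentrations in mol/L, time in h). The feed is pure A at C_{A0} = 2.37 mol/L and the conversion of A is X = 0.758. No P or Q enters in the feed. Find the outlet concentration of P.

0.860 mol/L

Exit C_A = C_{A0}(1−X) = 2.37×0.242 = 0.5735 mol/L.
A CSTR operates uniformly at the exit composition, giving r_P = 0.8948 and r_Q = 0.9750 (each k·C_A^n at C_A = 0.5735).
Fraction of consumed A going to P: r_P/(r_P+r_Q) = 0.4785.
C_P = 0.4785·C_{A0}·X = 0.4785×2.37×0.758 = 0.860 mol/L.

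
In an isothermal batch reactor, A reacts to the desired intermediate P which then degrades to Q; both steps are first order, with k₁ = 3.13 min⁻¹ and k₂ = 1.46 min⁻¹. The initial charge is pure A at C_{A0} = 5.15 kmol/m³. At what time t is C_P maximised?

0.457 min

The intermediate peaks when r₁ = r₂, i.e. k₁e^(−k₁t) = k₂e^(−k₂t), giving t_opt = ln(k₂/k₁)/(k₂−k₁).
= ln(1.46/3.13)/(1.46−3.13) = ln(0.4665)/-1.670 = -0.7626/-1.670 = 0.457 min.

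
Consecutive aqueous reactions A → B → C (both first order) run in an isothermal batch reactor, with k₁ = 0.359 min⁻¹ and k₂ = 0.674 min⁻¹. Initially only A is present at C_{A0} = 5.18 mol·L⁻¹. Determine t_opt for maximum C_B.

2.00 min

For first-order series the maximum of C_B occurs at t_opt = ln(k₂/k₁)/(k₂−k₁).
= ln(0.674/0.359)/(0.674−0.359) = ln(1.877)/0.3150 = 0.6299/0.3150 = 2.00 min.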